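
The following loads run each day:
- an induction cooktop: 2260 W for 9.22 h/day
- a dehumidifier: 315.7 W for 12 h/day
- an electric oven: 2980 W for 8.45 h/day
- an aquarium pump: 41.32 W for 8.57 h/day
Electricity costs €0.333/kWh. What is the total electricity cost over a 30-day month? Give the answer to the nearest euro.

induction cooktop: 2260 W × 9.22 h × 30 d = 625,116 Wh = 625.1 kWh
dehumidifier: 315.7 W × 12 h × 30 d = 113,652 Wh = 113.7 kWh
electric oven: 2980 W × 8.45 h × 30 d = 755,430 Wh = 755.4 kWh
aquarium pump: 41.32 W × 8.57 h × 30 d = 10,623 Wh = 10.62 kWh
Total energy = 625.1 + 113.7 + 755.4 + 10.62 = 1,505 kWh
Cost = 1,505 kWh × €0.333 = €501.11 ≈ €501

€501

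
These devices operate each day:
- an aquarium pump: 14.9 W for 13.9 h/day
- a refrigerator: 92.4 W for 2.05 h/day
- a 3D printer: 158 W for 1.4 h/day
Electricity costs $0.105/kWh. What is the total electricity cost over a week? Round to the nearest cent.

$0.45

aquarium pump: 14.9 W × 13.9 h × 7 d = 1,450 Wh = 1.45 kWh
refrigerator: 92.4 W × 2.05 h × 7 d = 1,326 Wh = 1.326 kWh
3D printer: 158 W × 1.4 h × 7 d = 1,548 Wh = 1.548 kWh
Total energy = 1.45 + 1.326 + 1.548 = 4.324 kWh
Cost = 4.324 kWh × $0.105 = $0.45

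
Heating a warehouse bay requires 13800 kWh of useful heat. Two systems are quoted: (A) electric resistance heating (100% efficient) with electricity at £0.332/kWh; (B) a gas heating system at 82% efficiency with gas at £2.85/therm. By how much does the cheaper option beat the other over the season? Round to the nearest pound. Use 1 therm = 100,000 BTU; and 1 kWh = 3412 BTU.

Heat load = 13800 kWh × 3412 = 47,085,600 BTU
Gas: input = 47,085,600 / 0.82 = 57,421,463 BTU = 574.2 therm → 574.2 × £2.85 = £1,636.51
Electric: 47,085,600 BTU / 3412 = 13,800 kWh → × £0.332 = £4,581.60
Difference = |£1,636.51 − £4,581.60| = £2,945.09 ≈ £2945

£2945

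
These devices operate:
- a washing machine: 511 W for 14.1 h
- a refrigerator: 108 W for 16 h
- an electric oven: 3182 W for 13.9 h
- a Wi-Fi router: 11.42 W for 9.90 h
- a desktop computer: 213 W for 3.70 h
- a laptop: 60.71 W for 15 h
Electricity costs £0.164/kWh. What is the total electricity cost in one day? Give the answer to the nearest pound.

washing machine: 511 W × 14.1 h = 7,205 Wh = 7.205 kWh
refrigerator: 108 W × 16 h = 1,728 Wh = 1.728 kWh
electric oven: 3182 W × 13.9 h = 44,230 Wh = 44.23 kWh
Wi-Fi router: 11.42 W × 9.90 h = 113 Wh = 0.1131 kWh
desktop computer: 213 W × 3.70 h = 788 Wh = 0.7881 kWh
laptop: 60.71 W × 15 h = 911 Wh = 0.9106 kWh
Total energy = 7.205 + 1.728 + 44.23 + 0.1131 + 0.7881 + 0.9106 = 54.97 kWh
Cost = 54.97 kWh × £0.164 = £9.02 ≈ £9

£9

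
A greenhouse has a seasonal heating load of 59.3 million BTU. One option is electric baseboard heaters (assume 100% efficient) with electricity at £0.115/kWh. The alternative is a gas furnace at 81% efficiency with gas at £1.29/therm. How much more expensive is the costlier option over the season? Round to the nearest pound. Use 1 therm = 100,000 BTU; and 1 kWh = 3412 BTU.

Heat load = 59.3 × 10⁶ BTU = 59,300,000 BTU
Gas: input = 59,300,000 / 0.81 = 73,209,877 BTU = 732.1 therm → 732.1 × £1.29 = £944.41
Electric: 59,300,000 BTU / 3412 = 17,380 kWh → × £0.115 = £1,998.68
Difference = |£944.41 − £1,998.68| = £1,054.27 ≈ £1054

£1054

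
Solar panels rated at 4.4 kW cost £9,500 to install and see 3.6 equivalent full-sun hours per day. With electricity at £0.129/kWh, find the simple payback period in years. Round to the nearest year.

Daily generation = 4.4 kW × 3.6 h = 15.84 kWh
Annual generation = 15.84 × 365 = 5781.6 kWh
Annual savings = 5781.6 × £0.129 = £745.83
Payback = £9,500 / £745.83 = 12.7 years

13 years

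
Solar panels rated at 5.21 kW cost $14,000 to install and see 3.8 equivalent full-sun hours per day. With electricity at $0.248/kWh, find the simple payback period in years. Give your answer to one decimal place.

Daily generation = 5.21 kW × 3.8 h = 19.8 kWh
Annual generation = 19.8 × 365 = 7226.3 kWh
Annual savings = 7226.3 × $0.248 = $1,792.11
Payback = $14,000 / $1,792.11 = 7.81 years

7.8 years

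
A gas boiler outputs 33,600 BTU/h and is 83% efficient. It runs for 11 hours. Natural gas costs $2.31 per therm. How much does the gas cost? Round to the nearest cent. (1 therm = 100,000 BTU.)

$10.29

Heat delivered = 33,600 BTU/h × 11 h = 369,600 BTU
Gas input = 369,600 / 0.830 = 445,301 BTU
= 445,301 / 100,000 = 4.453 therm
Cost = 4.453 × $2.31/therm = $10.29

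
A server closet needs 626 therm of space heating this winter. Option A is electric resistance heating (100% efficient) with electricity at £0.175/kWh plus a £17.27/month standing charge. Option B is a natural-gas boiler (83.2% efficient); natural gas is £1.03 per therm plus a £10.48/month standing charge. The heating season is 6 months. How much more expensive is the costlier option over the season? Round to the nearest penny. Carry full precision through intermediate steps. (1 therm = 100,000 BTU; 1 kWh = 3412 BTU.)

£2476.49

Heat load = 626 therm × 100,000 = 62,600,000 BTU
Gas: input = 62,600,000 / 0.832 = 75,240,385 BTU = 752.4 therm → 752.4 × £1.03 = £774.98; + 6 × £10.48 standing = £837.86
Electric: 62,600,000 BTU / 3412 = 18,350 kWh → × £0.175 = £3,210.73; + 6 × £17.27 standing = £3,314.35
Difference = |£837.86 − £3,314.35| = £2,476.49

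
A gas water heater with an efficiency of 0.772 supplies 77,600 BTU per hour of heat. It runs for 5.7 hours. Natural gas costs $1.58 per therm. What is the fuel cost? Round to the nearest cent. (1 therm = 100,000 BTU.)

Heat delivered = 77,600 BTU/h × 5.7 h = 442,320 BTU
Gas input = 442,320 / 0.772 = 572,953 BTU
= 572,953 / 100,000 = 5.73 therm
Cost = 5.73 × $1.58/therm = $9.05

$9.05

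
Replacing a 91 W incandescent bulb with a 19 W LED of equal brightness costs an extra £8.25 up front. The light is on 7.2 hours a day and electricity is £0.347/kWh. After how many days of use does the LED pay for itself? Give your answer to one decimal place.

45.9 days

Power saved = 91 − 19 = 72 W
Daily energy saved = 72 W × 7.2 h = 518.4 Wh = 0.5184 kWh
Daily savings = 0.5184 × £0.347 = £0.1799
Payback = £8.25 / £0.1799 per day = 45.86 days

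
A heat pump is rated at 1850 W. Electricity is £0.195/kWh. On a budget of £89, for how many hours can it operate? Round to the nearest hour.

Energy budget = £89 / £0.195 per kWh = 456.4 kWh = 456,410 Wh
Runtime = 456,410 Wh / 1850 W = 246.7 h

247 h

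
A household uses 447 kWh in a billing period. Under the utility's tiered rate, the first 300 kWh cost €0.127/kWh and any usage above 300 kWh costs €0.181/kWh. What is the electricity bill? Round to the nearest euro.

First 300 kWh × €0.127 = €38.10
Remaining 147 kWh × €0.181 = €26.61
Total = €64.71 ≈ €65

€65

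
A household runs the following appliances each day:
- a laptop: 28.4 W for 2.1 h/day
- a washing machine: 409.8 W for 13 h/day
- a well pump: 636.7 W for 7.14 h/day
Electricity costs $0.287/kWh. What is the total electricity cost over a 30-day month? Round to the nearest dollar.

laptop: 28.4 W × 2.1 h × 30 d = 1,789 Wh = 1.789 kWh
washing machine: 409.8 W × 13 h × 30 d = 159,822 Wh = 159.8 kWh
well pump: 636.7 W × 7.14 h × 30 d = 136,381 Wh = 136.4 kWh
Total energy = 1.789 + 159.8 + 136.4 = 298 kWh
Cost = 298 kWh × $0.287 = $85.52 ≈ $86

$86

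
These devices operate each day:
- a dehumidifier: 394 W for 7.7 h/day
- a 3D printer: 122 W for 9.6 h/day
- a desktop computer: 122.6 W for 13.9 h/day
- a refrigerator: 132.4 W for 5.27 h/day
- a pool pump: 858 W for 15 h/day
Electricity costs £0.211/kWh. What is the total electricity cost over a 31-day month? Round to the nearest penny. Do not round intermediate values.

dehumidifier: 394 W × 7.7 h × 31 d = 94,048 Wh = 94.05 kWh
3D printer: 122 W × 9.6 h × 31 d = 36,307 Wh = 36.31 kWh
desktop computer: 122.6 W × 13.9 h × 31 d = 52,828 Wh = 52.83 kWh
refrigerator: 132.4 W × 5.27 h × 31 d = 21,630 Wh = 21.63 kWh
pool pump: 858 W × 15 h × 31 d = 398,970 Wh = 399 kWh
Total energy = 94.05 + 36.31 + 52.83 + 21.63 + 399 = 603.8 kWh
Cost = 603.8 kWh × £0.211 = £127.40

£127.40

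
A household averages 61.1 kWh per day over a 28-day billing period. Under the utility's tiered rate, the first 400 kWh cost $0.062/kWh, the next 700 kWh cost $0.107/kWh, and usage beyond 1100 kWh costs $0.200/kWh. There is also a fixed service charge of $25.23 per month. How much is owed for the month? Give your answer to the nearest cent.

Usage = 61.1 kWh/day × 28 days = 1710.8 kWh
First 400 kWh × $0.062 = $24.80
Next 700 kWh × $0.107 = $74.90
Remaining 610.8 kWh × $0.200 = $122.16
Energy charge = $221.86; + service $25.23 = $247.09

$247.09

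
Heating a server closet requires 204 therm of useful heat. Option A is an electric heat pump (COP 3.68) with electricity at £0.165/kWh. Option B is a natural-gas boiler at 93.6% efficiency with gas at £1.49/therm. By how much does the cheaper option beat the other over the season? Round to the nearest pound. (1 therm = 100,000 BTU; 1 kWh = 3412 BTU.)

£57

Heat load = 204 therm × 100,000 = 20,400,000 BTU
Gas: input = 20,400,000 / 0.936 = 21,794,872 BTU = 217.9 therm → 217.9 × £1.49 = £324.74
Heat pump: 20,400,000 BTU / 3412 = 5,979 kWh heat; / 3.68 = 1,625 kWh in → × £0.165 = £268.08
Difference = |£324.74 − £268.08| = £56.67 ≈ £57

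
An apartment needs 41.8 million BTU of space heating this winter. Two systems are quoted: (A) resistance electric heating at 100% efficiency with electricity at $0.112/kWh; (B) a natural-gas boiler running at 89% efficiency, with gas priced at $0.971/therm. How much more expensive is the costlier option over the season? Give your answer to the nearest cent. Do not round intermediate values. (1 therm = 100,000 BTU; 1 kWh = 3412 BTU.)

$916.06

Heat load = 41.8 × 10⁶ BTU = 41,800,000 BTU
Gas: input = 41,800,000 / 0.89 = 46,966,292 BTU = 469.7 therm → 469.7 × $0.971 = $456.04
Electric: 41,800,000 BTU / 3412 = 12,250 kWh → × $0.112 = $1,372.10
Difference = |$456.04 − $1,372.10| = $916.06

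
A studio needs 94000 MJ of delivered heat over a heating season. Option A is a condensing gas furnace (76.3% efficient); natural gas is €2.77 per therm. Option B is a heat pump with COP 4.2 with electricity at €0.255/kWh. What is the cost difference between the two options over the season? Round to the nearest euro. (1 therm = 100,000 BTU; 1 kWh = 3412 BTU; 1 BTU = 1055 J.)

Heat load = 94000 MJ = 94,000,000,000 J / 1055 = 89,099,526 BTU
Gas: input = 89,099,526 / 0.763 = 116,775,264 BTU = 1,168 therm → 1,168 × €2.77 = €3,234.67
Heat pump: 89,099,526 BTU / 3412 = 26,110 kWh heat; / 4.2 = 6,218 kWh in → × €0.255 = €1,585.47
Difference = |€3,234.67 − €1,585.47| = €1,649.21 ≈ €1649

€1649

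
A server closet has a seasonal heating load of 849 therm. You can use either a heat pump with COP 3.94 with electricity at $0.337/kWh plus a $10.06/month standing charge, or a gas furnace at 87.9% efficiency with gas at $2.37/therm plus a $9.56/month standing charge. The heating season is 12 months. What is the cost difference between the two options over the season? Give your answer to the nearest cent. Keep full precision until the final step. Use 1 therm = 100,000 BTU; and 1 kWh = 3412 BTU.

Heat load = 849 therm × 100,000 = 84,900,000 BTU
Gas: input = 84,900,000 / 0.879 = 96,587,031 BTU = 965.9 therm → 965.9 × $2.37 = $2,289.11; + 12 × $9.56 standing = $2,403.83
Heat pump: 84,900,000 BTU / 3412 = 24,880 kWh heat; / 3.94 = 6,315 kWh in → × $0.337 = $2,128.30; + 12 × $10.06 standing = $2,249.02
Difference = |$2,403.83 − $2,249.02| = $154.82

$154.82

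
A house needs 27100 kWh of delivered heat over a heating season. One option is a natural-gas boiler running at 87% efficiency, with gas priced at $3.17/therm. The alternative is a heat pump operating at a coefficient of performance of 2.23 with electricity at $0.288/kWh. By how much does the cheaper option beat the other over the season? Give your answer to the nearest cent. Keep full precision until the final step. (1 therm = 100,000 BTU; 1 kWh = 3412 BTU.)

Heat load = 27100 kWh × 3412 = 92,465,200 BTU
Gas: input = 92,465,200 / 0.87 = 106,281,839 BTU = 1,063 therm → 1,063 × $3.17 = $3,369.13
Heat pump: 92,465,200 BTU / 3412 = 27,100 kWh heat; / 2.23 = 12,150 kWh in → × $0.288 = $3,499.91
Difference = |$3,369.13 − $3,499.91| = $130.78

$130.78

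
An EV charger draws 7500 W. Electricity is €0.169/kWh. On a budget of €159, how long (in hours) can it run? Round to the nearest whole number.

125 h

Energy budget = €159 / €0.169 per kWh = 940.8 kWh = 940,828 Wh
Runtime = 940,828 Wh / 7500 W = 125.4 h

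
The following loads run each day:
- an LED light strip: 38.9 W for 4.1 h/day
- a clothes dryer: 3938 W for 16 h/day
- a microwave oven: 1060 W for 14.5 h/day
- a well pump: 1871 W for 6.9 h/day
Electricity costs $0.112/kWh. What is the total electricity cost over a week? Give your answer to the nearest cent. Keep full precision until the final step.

LED light strip: 38.9 W × 4.1 h × 7 d = 1,116 Wh = 1.116 kWh
clothes dryer: 3938 W × 16 h × 7 d = 441,056 Wh = 441.1 kWh
microwave oven: 1060 W × 14.5 h × 7 d = 107,590 Wh = 107.6 kWh
well pump: 1871 W × 6.9 h × 7 d = 90,369 Wh = 90.37 kWh
Total energy = 1.116 + 441.1 + 107.6 + 90.37 = 640.1 kWh
Cost = 640.1 kWh × $0.112 = $71.69

$71.69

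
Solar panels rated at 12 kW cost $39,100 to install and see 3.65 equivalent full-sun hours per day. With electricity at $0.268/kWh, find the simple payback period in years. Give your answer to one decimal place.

Daily generation = 12 kW × 3.65 h = 43.8 kWh
Annual generation = 43.8 × 365 = 15987 kWh
Annual savings = 15987 × $0.268 = $4,284.52
Payback = $39,100 / $4,284.52 = 9.13 years

9.1 years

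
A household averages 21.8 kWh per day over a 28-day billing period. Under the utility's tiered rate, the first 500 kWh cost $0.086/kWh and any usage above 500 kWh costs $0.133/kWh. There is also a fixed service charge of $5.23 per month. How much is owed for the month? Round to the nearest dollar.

Usage = 21.8 kWh/day × 28 days = 610.4 kWh
First 500 kWh × $0.086 = $43.00
Remaining 110.4 kWh × $0.133 = $14.68
Energy charge = $57.68; + service $5.23 = $62.91 ≈ $63

$63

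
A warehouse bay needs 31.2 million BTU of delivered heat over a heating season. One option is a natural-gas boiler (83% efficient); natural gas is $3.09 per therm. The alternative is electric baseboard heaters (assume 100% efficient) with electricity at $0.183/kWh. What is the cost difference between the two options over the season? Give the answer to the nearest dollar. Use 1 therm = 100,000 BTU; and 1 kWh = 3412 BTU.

$512

Heat load = 31.2 × 10⁶ BTU = 31,200,000 BTU
Gas: input = 31,200,000 / 0.83 = 37,590,361 BTU = 375.9 therm → 375.9 × $3.09 = $1,161.54
Electric: 31,200,000 BTU / 3412 = 9,144 kWh → × $0.183 = $1,673.39
Difference = |$1,161.54 − $1,673.39| = $511.85 ≈ $512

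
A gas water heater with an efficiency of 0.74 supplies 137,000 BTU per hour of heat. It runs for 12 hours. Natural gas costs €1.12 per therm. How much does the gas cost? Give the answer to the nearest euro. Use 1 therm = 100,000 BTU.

Heat delivered = 137,000 BTU/h × 12 h = 1,644,000 BTU
Gas input = 1,644,000 / 0.74 = 2,221,622 BTU
= 2,221,622 / 100,000 = 22.22 therm
Cost = 22.22 × €1.12/therm = €24.88 ≈ €25

€25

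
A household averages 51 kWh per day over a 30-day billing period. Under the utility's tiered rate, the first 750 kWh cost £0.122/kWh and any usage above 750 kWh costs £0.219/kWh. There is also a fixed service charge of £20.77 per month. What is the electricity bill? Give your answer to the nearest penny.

Usage = 51 kWh/day × 30 days = 1530 kWh
First 750 kWh × £0.122 = £91.50
Remaining 780 kWh × £0.219 = £170.82
Energy charge = £262.32; + service £20.77 = £283.09

£283.09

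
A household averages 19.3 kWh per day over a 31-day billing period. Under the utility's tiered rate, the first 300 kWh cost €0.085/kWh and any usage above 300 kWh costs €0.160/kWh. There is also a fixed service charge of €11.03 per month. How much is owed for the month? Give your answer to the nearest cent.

Usage = 19.3 kWh/day × 31 days = 598.3 kWh
First 300 kWh × €0.085 = €25.50
Remaining 298.3 kWh × €0.160 = €47.73
Energy charge = €73.23; + service €11.03 = €84.26

€84.26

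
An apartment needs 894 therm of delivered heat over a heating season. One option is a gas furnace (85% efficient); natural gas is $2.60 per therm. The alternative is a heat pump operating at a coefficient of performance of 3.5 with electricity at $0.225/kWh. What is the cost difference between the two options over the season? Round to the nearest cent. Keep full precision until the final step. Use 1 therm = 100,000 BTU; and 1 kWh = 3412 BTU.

$1050.20

Heat load = 894 therm × 100,000 = 89,400,000 BTU
Gas: input = 89,400,000 / 0.85 = 105,176,471 BTU = 1,052 therm → 1,052 × $2.60 = $2,734.59
Heat pump: 89,400,000 BTU / 3412 = 26,200 kWh heat; / 3.5 = 7,486 kWh in → × $0.225 = $1,684.39
Difference = |$2,734.59 − $1,684.39| = $1,050.20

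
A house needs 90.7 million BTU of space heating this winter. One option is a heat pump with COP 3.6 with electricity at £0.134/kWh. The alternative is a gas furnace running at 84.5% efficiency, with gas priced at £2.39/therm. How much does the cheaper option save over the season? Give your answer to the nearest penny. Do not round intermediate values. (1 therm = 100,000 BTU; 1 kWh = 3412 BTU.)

Heat load = 90.7 × 10⁶ BTU = 90,700,000 BTU
Gas: input = 90,700,000 / 0.845 = 107,337,278 BTU = 1,073 therm → 1,073 × £2.39 = £2,565.36
Heat pump: 90,700,000 BTU / 3412 = 26,580 kWh heat; / 3.6 = 7,384 kWh in → × £0.134 = £989.47
Difference = |£2,565.36 − £989.47| = £1,575.90

£1575.90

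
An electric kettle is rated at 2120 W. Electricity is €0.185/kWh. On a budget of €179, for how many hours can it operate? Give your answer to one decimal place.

Energy budget = €179 / €0.185 per kWh = 967.6 kWh = 967,568 Wh
Runtime = 967,568 Wh / 2120 W = 456.4 h

456.4 h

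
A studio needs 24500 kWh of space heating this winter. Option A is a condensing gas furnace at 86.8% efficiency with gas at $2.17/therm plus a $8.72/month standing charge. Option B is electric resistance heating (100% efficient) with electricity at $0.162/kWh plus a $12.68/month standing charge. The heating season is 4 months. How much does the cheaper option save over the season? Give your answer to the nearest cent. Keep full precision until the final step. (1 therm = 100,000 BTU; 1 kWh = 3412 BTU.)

Heat load = 24500 kWh × 3412 = 83,594,000 BTU
Gas: input = 83,594,000 / 0.868 = 96,306,452 BTU = 963.1 therm → 963.1 × $2.17 = $2,089.85; + 4 × $8.72 standing = $2,124.73
Electric: 83,594,000 BTU / 3412 = 24,500 kWh → × $0.162 = $3,969.00; + 4 × $12.68 standing = $4,019.72
Difference = |$2,124.73 − $4,019.72| = $1,894.99

$1894.99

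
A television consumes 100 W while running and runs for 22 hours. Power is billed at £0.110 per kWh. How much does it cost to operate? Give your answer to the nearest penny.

Energy = 100 W × 22 h = 2,200 Wh = 2.2 kWh
Cost = 2.2 kWh × £0.110/kWh = £0.24

£0.24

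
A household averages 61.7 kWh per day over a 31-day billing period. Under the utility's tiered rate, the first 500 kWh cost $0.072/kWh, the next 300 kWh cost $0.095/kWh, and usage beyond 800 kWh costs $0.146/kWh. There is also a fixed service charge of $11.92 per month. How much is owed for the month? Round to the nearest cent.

$238.87

Usage = 61.7 kWh/day × 31 days = 1912.7 kWh
First 500 kWh × $0.072 = $36.00
Next 300 kWh × $0.095 = $28.50
Remaining 1112.7 kWh × $0.146 = $162.45
Energy charge = $226.95; + service $11.92 = $238.87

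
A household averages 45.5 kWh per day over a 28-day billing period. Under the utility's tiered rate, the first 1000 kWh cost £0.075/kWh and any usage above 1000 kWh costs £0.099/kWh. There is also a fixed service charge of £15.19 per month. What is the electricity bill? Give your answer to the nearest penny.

Usage = 45.5 kWh/day × 28 days = 1274 kWh
First 1000 kWh × £0.075 = £75.00
Remaining 274 kWh × £0.099 = £27.13
Energy charge = £102.13; + service £15.19 = £117.32

£117.32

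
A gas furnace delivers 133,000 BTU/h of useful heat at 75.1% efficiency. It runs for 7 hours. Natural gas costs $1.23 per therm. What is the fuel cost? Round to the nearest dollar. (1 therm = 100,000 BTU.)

Heat delivered = 133,000 BTU/h × 7 h = 931,000 BTU
Gas input = 931,000 / 0.751 = 1,239,680 BTU
= 1,239,680 / 100,000 = 12.4 therm
Cost = 12.4 × $1.23/therm = $15.25 ≈ $15

$15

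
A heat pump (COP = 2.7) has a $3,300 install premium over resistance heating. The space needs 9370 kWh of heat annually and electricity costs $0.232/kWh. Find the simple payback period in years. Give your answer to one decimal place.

Resistance: 9370 kWh × $0.232 = $2,173.84/yr
Heat pump: 9370 / 2.7 = 3470 kWh in → × $0.232 = $805.13/yr
Annual savings = $1,368.71
Payback = $3,300 / $1,368.71 = 2.41 years

2.4 years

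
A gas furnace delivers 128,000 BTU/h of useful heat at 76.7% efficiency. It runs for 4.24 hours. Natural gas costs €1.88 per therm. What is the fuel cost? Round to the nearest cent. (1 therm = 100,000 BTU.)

Heat delivered = 128,000 BTU/h × 4.24 h = 542,720 BTU
Gas input = 542,720 / 0.767 = 707,588 BTU
= 707,588 / 100,000 = 7.076 therm
Cost = 7.076 × €1.88/therm = €13.30

€13.30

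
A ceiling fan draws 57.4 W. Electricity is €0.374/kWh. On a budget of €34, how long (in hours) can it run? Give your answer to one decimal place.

Energy budget = €34 / €0.374 per kWh = 90.91 kWh = 90,909 Wh
Runtime = 90,909 Wh / 57.4 W = 1,584 h

1583.8 h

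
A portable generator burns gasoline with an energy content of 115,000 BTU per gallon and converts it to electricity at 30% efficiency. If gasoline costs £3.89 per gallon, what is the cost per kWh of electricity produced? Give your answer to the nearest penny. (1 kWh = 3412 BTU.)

Electrical output per gallon = 115,000 BTU × 0.30 / 3412 BTU/kWh = 10.11 kWh
Cost per kWh = £3.89 / 10.11 kWh = £0.385

£0.38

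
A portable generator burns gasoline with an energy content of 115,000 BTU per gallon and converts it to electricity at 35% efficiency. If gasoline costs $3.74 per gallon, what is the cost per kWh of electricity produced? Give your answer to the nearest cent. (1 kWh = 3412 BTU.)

Electrical output per gallon = 115,000 BTU × 0.35 / 3412 BTU/kWh = 11.8 kWh
Cost per kWh = $3.74 / 11.8 kWh = $0.317

$0.32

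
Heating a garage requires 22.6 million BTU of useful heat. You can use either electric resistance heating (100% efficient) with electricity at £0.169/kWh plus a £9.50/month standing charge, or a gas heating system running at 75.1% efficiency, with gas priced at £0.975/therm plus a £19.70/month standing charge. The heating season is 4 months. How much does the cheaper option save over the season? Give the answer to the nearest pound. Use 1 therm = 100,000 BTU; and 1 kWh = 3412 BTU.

Heat load = 22.6 × 10⁶ BTU = 22,600,000 BTU
Gas: input = 22,600,000 / 0.751 = 30,093,209 BTU = 300.9 therm → 300.9 × £0.975 = £293.41; + 4 × £19.70 standing = £372.21
Electric: 22,600,000 BTU / 3412 = 6,624 kWh → × £0.169 = £1,119.40; + 4 × £9.50 standing = £1,157.40
Difference = |£372.21 − £1,157.40| = £785.19 ≈ £785

£785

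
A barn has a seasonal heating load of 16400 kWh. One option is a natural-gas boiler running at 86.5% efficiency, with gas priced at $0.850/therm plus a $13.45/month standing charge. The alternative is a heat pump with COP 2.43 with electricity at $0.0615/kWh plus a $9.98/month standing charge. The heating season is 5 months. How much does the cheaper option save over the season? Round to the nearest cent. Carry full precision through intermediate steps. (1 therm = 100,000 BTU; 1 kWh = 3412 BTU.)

$152.15

Heat load = 16400 kWh × 3412 = 55,956,800 BTU
Gas: input = 55,956,800 / 0.865 = 64,689,942 BTU = 646.9 therm → 646.9 × $0.850 = $549.86; + 5 × $13.45 standing = $617.11
Heat pump: 55,956,800 BTU / 3412 = 16,400 kWh heat; / 2.43 = 6,749 kWh in → × $0.0615 = $415.06; + 5 × $9.98 standing = $464.96
Difference = |$617.11 − $464.96| = $152.15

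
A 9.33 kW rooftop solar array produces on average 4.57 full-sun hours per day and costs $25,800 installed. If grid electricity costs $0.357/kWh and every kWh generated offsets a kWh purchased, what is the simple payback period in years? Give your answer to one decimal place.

4.6 years

Daily generation = 9.33 kW × 4.57 h = 42.64 kWh
Annual generation = 42.64 × 365 = 15563 kWh
Annual savings = 15563 × $0.357 = $5,555.96
Payback = $25,800 / $5,555.96 = 4.64 years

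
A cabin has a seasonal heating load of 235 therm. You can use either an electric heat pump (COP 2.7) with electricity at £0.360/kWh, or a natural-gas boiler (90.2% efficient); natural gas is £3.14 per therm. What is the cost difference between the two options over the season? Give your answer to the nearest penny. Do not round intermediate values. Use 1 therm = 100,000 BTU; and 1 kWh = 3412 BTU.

£100.26

Heat load = 235 therm × 100,000 = 23,500,000 BTU
Gas: input = 23,500,000 / 0.902 = 26,053,215 BTU = 260.5 therm → 260.5 × £3.14 = £818.07
Heat pump: 23,500,000 BTU / 3412 = 6,887 kWh heat; / 2.7 = 2,551 kWh in → × £0.360 = £918.33
Difference = |£818.07 − £918.33| = £100.26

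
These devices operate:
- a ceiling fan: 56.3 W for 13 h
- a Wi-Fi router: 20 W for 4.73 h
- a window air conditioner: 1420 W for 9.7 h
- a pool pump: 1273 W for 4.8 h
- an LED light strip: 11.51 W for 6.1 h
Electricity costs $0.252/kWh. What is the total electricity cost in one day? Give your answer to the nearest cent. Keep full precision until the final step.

$5.24

ceiling fan: 56.3 W × 13 h = 732 Wh = 0.7319 kWh
Wi-Fi router: 20 W × 4.73 h = 95 Wh = 0.0946 kWh
window air conditioner: 1420 W × 9.7 h = 13,774 Wh = 13.77 kWh
pool pump: 1273 W × 4.8 h = 6,110 Wh = 6.11 kWh
LED light strip: 11.51 W × 6.1 h = 70 Wh = 0.07021 kWh
Total energy = 0.7319 + 0.0946 + 13.77 + 6.11 + 0.07021 = 20.78 kWh
Cost = 20.78 kWh × $0.252 = $5.24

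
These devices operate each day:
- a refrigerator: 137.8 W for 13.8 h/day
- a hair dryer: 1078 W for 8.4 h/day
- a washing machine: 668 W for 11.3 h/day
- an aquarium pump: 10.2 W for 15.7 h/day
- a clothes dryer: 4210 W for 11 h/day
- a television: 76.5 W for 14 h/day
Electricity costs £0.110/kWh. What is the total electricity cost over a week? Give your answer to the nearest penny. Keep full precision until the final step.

£50.86

refrigerator: 137.8 W × 13.8 h × 7 d = 13,311 Wh = 13.31 kWh
hair dryer: 1078 W × 8.4 h × 7 d = 63,386 Wh = 63.39 kWh
washing machine: 668 W × 11.3 h × 7 d = 52,839 Wh = 52.84 kWh
aquarium pump: 10.2 W × 15.7 h × 7 d = 1,121 Wh = 1.121 kWh
clothes dryer: 4210 W × 11 h × 7 d = 324,170 Wh = 324.2 kWh
television: 76.5 W × 14 h × 7 d = 7,497 Wh = 7.497 kWh
Total energy = 13.31 + 63.39 + 52.84 + 1.121 + 324.2 + 7.497 = 462.3 kWh
Cost = 462.3 kWh × £0.110 = £50.86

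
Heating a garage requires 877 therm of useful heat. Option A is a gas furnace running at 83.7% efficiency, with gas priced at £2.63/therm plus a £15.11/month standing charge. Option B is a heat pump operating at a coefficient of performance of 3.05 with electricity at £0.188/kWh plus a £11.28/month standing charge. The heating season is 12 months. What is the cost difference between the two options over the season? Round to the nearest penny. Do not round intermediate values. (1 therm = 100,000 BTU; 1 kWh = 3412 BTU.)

Heat load = 877 therm × 100,000 = 87,700,000 BTU
Gas: input = 87,700,000 / 0.837 = 104,778,973 BTU = 1,048 therm → 1,048 × £2.63 = £2,755.69; + 12 × £15.11 standing = £2,937.01
Heat pump: 87,700,000 BTU / 3412 = 25,700 kWh heat; / 3.05 = 8,427 kWh in → × £0.188 = £1,584.34; + 12 × £11.28 standing = £1,719.70
Difference = |£2,937.01 − £1,719.70| = £1,217.31

£1217.31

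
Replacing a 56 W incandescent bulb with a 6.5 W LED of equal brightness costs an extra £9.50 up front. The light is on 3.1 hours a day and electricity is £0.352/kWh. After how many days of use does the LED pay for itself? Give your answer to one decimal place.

175.9 days

Power saved = 56 − 6.5 = 49.5 W
Daily energy saved = 49.5 W × 3.1 h = 153.5 Wh = 0.15345 kWh
Daily savings = 0.15345 × £0.352 = £0.0540
Payback = £9.50 / £0.0540 per day = 175.9 days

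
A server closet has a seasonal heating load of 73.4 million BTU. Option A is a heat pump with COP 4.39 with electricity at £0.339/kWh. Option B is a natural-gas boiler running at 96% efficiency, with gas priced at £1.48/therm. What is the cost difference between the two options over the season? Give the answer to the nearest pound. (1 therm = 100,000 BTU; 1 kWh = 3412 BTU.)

£530

Heat load = 73.4 × 10⁶ BTU = 73,400,000 BTU
Gas: input = 73,400,000 / 0.96 = 76,458,333 BTU = 764.6 therm → 764.6 × £1.48 = £1,131.58
Heat pump: 73,400,000 BTU / 3412 = 21,510 kWh heat; / 4.39 = 4,900 kWh in → × £0.339 = £1,661.20
Difference = |£1,131.58 − £1,661.20| = £529.62 ≈ £530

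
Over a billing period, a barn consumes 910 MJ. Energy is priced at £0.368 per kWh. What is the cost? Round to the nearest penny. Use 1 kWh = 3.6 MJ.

910 MJ × (0.27778 kWh/MJ) = 252.8 kWh
Cost = 252.8 kWh × £0.368/kWh = £93.02

£93.02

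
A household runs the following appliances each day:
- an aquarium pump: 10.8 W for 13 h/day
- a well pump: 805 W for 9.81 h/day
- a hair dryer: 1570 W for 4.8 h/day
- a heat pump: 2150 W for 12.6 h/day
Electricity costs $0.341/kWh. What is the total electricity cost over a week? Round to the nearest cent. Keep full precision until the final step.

aquarium pump: 10.8 W × 13 h × 7 d = 983 Wh = 0.9828 kWh
well pump: 805 W × 9.81 h × 7 d = 55,279 Wh = 55.28 kWh
hair dryer: 1570 W × 4.8 h × 7 d = 52,752 Wh = 52.75 kWh
heat pump: 2150 W × 12.6 h × 7 d = 189,630 Wh = 189.6 kWh
Total energy = 0.9828 + 55.28 + 52.75 + 189.6 = 298.6 kWh
Cost = 298.6 kWh × $0.341 = $101.84

$101.84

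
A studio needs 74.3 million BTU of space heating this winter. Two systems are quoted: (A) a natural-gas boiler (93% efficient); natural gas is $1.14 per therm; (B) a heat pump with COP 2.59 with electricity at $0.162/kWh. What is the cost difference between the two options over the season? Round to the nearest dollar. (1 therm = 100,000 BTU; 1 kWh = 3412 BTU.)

$451

Heat load = 74.3 × 10⁶ BTU = 74,300,000 BTU
Gas: input = 74,300,000 / 0.93 = 79,892,473 BTU = 798.9 therm → 798.9 × $1.14 = $910.77
Heat pump: 74,300,000 BTU / 3412 = 21,780 kWh heat; / 2.59 = 8,408 kWh in → × $0.162 = $1,362.06
Difference = |$910.77 − $1,362.06| = $451.28 ≈ $451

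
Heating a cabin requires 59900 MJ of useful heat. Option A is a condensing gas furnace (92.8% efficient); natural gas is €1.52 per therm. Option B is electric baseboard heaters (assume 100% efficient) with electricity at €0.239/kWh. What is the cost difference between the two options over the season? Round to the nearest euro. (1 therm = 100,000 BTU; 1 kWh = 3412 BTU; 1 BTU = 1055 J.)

Heat load = 59900 MJ = 59,900,000,000 J / 1055 = 56,777,251 BTU
Gas: input = 56,777,251 / 0.928 = 61,182,383 BTU = 611.8 therm → 611.8 × €1.52 = €929.97
Electric: 56,777,251 BTU / 3412 = 16,640 kWh → × €0.239 = €3,977.07
Difference = |€929.97 − €3,977.07| = €3,047.10 ≈ €3047

€3047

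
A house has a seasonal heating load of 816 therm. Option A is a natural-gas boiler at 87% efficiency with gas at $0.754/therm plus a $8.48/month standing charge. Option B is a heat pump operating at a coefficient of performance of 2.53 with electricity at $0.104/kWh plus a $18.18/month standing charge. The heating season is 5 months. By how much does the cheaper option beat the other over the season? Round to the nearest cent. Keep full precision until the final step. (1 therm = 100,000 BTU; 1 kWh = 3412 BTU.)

Heat load = 816 therm × 100,000 = 81,600,000 BTU
Gas: input = 81,600,000 / 0.87 = 93,793,103 BTU = 937.9 therm → 937.9 × $0.754 = $707.20; + 5 × $8.48 standing = $749.60
Heat pump: 81,600,000 BTU / 3412 = 23,920 kWh heat; / 2.53 = 9,453 kWh in → × $0.104 = $983.09; + 5 × $18.18 standing = $1,073.99
Difference = |$749.60 − $1,073.99| = $324.39

$324.39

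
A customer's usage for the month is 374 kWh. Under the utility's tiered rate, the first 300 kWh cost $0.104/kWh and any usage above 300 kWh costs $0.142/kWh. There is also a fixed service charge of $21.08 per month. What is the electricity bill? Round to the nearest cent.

First 300 kWh × $0.104 = $31.20
Remaining 74 kWh × $0.142 = $10.51
Energy charge = $41.71; + service $21.08 = $62.79

$62.79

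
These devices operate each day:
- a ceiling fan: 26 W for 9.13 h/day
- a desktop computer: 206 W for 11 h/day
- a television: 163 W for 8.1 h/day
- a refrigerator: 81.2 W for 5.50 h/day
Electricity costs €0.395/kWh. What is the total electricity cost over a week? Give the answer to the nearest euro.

ceiling fan: 26 W × 9.13 h × 7 d = 1,662 Wh = 1.662 kWh
desktop computer: 206 W × 11 h × 7 d = 15,862 Wh = 15.86 kWh
television: 163 W × 8.1 h × 7 d = 9,242 Wh = 9.242 kWh
refrigerator: 81.2 W × 5.50 h × 7 d = 3,126 Wh = 3.126 kWh
Total energy = 1.662 + 15.86 + 9.242 + 3.126 = 29.89 kWh
Cost = 29.89 kWh × €0.395 = €11.81 ≈ €12

€12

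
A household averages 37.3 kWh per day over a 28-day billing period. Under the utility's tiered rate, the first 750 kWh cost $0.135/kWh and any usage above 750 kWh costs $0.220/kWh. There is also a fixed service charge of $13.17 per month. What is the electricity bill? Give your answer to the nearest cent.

Usage = 37.3 kWh/day × 28 days = 1044.4 kWh
First 750 kWh × $0.135 = $101.25
Remaining 294.4 kWh × $0.220 = $64.77
Energy charge = $166.02; + service $13.17 = $179.19

$179.19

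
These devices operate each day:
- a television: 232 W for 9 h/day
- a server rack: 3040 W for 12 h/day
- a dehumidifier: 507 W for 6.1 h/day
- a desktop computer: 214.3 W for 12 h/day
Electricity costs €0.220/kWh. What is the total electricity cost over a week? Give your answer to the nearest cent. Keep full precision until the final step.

€68.12

television: 232 W × 9 h × 7 d = 14,616 Wh = 14.62 kWh
server rack: 3040 W × 12 h × 7 d = 255,360 Wh = 255.4 kWh
dehumidifier: 507 W × 6.1 h × 7 d = 21,649 Wh = 21.65 kWh
desktop computer: 214.3 W × 12 h × 7 d = 18,001 Wh = 18 kWh
Total energy = 14.62 + 255.4 + 21.65 + 18 = 309.6 kWh
Cost = 309.6 kWh × €0.220 = €68.12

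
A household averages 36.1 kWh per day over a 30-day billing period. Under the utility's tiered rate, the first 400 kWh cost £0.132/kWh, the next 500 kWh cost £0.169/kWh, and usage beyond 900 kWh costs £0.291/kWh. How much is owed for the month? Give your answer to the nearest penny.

Usage = 36.1 kWh/day × 30 days = 1083 kWh
First 400 kWh × £0.132 = £52.80
Next 500 kWh × £0.169 = £84.50
Remaining 183 kWh × £0.291 = £53.25
Total = £190.55

£190.55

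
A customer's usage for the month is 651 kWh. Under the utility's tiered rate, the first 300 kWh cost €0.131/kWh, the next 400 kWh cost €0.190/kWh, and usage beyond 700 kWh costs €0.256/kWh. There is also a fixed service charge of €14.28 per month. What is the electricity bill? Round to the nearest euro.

First 300 kWh × €0.131 = €39.30
Next 351 kWh × €0.190 = €66.69
Remaining tier: 0 kWh (not reached)
Energy charge = €105.99; + service €14.28 = €120.27 ≈ €120

€120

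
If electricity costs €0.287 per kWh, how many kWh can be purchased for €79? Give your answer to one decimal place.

€79 / €0.287 per kWh = 275.3 kWh

275.3 kWh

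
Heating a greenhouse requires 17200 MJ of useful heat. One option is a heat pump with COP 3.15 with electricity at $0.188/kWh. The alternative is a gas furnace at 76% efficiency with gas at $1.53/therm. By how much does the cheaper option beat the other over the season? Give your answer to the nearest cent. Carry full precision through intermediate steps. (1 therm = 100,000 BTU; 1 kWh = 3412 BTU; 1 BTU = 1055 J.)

$43.03

Heat load = 17200 MJ = 17,200,000,000 J / 1055 = 16,303,318 BTU
Gas: input = 16,303,318 / 0.76 = 21,451,734 BTU = 214.5 therm → 214.5 × $1.53 = $328.21
Heat pump: 16,303,318 BTU / 3412 = 4,778 kWh heat; / 3.15 = 1,517 kWh in → × $0.188 = $285.18
Difference = |$328.21 − $285.18| = $43.03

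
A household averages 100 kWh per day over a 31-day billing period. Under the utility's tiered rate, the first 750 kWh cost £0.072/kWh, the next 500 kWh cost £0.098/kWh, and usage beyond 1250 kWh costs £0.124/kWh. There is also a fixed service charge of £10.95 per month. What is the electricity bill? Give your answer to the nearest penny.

£343.35

Usage = 100 kWh/day × 31 days = 3100 kWh
First 750 kWh × £0.072 = £54.00
Next 500 kWh × £0.098 = £49.00
Remaining 1850 kWh × £0.124 = £229.40
Energy charge = £332.40; + service £10.95 = £343.35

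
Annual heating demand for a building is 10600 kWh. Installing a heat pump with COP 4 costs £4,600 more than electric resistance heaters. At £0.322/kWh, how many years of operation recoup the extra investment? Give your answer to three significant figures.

Resistance: 10600 kWh × £0.322 = £3,413.20/yr
Heat pump: 10600 / 4 = 2650 kWh in → × £0.322 = £853.30/yr
Annual savings = £2,559.90
Payback = £4,600 / £2,559.90 = 1.8 years

1.80 years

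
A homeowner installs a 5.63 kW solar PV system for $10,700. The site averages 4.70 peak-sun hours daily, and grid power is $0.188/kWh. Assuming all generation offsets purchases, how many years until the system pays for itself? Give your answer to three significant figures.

5.89 years

Daily generation = 5.63 kW × 4.70 h = 26.46 kWh
Annual generation = 26.46 × 365 = 9658.3 kWh
Annual savings = 9658.3 × $0.188 = $1,815.75
Payback = $10,700 / $1,815.75 = 5.89 years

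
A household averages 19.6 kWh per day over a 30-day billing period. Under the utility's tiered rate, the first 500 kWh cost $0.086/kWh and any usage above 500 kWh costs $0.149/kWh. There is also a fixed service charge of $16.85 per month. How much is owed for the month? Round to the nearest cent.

Usage = 19.6 kWh/day × 30 days = 588 kWh
First 500 kWh × $0.086 = $43.00
Remaining 88 kWh × $0.149 = $13.11
Energy charge = $56.11; + service $16.85 = $72.96

$72.96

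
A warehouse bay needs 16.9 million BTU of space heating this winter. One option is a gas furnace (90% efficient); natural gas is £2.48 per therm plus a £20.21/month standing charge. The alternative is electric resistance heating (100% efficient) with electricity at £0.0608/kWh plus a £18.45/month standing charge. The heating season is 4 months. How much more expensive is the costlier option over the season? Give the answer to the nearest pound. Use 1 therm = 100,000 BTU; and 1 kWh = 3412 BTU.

Heat load = 16.9 × 10⁶ BTU = 16,900,000 BTU
Gas: input = 16,900,000 / 0.90 = 18,777,778 BTU = 187.8 therm → 187.8 × £2.48 = £465.69; + 4 × £20.21 standing = £546.53
Electric: 16,900,000 BTU / 3412 = 4,953 kWh → × £0.0608 = £301.15; + 4 × £18.45 standing = £374.95
Difference = |£546.53 − £374.95| = £171.58 ≈ £172

£172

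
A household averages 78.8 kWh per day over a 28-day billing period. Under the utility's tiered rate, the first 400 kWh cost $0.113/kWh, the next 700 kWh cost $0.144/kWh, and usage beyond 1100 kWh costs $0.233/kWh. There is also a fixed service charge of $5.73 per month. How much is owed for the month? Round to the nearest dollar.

$410

Usage = 78.8 kWh/day × 28 days = 2206.4 kWh
First 400 kWh × $0.113 = $45.20
Next 700 kWh × $0.144 = $100.80
Remaining 1106.4 kWh × $0.233 = $257.79
Energy charge = $403.79; + service $5.73 = $409.52 ≈ $410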